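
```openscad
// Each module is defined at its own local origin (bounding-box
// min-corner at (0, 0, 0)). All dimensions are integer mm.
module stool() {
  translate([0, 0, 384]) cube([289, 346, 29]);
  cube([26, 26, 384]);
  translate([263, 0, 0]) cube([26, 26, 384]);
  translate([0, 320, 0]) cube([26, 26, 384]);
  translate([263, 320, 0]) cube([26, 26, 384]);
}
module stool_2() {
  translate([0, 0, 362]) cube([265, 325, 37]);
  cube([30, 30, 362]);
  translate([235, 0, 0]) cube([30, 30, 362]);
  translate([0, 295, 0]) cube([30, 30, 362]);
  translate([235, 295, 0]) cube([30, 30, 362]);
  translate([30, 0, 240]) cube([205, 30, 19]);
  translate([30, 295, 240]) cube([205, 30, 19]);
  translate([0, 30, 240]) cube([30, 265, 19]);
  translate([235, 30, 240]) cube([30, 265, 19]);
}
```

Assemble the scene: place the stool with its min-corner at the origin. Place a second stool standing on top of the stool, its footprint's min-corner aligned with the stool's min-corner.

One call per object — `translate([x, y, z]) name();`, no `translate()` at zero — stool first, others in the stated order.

stool();
translate([0, 0, 413]) stool_2();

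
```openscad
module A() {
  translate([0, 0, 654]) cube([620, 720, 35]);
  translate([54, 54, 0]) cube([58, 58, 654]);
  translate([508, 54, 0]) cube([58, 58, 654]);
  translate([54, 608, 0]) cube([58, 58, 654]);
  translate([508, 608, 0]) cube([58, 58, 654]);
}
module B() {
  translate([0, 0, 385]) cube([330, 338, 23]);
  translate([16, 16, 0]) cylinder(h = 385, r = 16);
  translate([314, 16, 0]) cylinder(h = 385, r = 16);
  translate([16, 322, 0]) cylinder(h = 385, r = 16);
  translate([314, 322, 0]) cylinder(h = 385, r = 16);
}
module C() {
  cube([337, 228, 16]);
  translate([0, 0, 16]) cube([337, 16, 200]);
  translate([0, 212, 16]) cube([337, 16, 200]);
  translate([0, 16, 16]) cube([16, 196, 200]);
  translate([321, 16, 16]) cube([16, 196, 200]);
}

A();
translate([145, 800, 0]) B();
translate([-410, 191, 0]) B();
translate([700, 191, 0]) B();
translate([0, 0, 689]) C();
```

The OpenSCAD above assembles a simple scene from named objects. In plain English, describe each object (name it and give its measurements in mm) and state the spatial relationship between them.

A is a table with a 620×720 mm rectangular top, 35 mm thick, top surface at z = 689 mm, supported by four 58×58 mm square legs, each inset 54 mm from the nearest pair of top edges, running from the floor.

B is a four-legged stool. The seat is a 330×338×23 mm slab whose top surface is at z = 408 mm; four round legs, each 32 mm in diameter, run from the floor (z = 0) to the underside of the seat, each leg's axis is inset half a diameter from the nearest pair of seat edges (so the leg's bounding box is flush with the corner).

C is an open-topped rectangular box: outside dimensions 337×228×216 mm, with a uniform wall and base thickness of 16 mm. The base is a full 337×228 slab on the floor; four walls sit on top of the base. The front and back walls (the −y and +y sides) span the full width; the two side walls fit between them.

Three stools sit around the table at the +y, −x, +x sides. The open box is on top of the table.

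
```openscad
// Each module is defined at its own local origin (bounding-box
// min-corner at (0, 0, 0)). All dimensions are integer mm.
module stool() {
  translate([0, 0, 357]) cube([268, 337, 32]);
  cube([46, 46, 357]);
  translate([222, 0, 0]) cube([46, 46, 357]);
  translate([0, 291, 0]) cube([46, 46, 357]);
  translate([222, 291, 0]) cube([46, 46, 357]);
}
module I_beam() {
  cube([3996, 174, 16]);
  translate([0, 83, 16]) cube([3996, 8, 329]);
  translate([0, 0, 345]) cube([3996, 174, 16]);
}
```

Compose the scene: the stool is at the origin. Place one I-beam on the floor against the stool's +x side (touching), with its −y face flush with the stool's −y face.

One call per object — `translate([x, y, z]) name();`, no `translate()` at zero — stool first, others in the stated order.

stool();
translate([268, 0, 0]) I_beam();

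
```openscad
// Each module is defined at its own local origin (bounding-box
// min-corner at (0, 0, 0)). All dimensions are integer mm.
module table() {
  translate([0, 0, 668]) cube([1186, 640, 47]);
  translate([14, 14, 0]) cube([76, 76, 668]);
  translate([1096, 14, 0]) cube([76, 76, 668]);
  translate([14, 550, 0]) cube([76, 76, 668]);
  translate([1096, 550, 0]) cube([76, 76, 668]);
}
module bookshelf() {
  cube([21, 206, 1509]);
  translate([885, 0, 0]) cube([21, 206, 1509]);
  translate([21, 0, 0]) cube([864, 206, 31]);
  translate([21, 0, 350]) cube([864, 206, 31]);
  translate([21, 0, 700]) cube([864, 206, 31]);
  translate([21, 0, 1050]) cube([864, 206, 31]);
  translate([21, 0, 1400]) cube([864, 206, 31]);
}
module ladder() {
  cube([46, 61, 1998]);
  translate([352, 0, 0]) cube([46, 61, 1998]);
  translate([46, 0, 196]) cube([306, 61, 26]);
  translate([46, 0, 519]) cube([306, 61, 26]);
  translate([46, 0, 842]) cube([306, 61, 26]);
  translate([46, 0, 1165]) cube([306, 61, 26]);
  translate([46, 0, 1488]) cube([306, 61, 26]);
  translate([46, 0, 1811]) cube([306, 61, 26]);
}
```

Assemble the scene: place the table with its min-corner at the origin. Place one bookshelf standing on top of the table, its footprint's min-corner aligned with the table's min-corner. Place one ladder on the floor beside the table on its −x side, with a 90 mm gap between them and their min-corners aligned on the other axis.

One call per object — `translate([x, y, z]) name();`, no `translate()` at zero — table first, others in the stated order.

table();
translate([0, 0, 715]) bookshelf();
translate([-488, 0, 0]) ladder();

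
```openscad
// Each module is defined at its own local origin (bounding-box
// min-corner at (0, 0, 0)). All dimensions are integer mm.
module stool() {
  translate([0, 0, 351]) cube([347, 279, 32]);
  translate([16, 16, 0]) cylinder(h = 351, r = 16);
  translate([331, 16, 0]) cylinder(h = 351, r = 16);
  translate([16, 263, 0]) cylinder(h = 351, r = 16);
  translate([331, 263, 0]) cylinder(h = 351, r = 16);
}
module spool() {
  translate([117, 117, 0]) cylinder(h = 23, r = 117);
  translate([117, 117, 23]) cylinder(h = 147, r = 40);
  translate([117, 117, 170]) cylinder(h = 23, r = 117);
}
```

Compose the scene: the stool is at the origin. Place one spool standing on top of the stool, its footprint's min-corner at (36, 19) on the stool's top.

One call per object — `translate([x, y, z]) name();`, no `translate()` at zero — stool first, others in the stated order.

stool();
translate([36, 19, 383]) spool();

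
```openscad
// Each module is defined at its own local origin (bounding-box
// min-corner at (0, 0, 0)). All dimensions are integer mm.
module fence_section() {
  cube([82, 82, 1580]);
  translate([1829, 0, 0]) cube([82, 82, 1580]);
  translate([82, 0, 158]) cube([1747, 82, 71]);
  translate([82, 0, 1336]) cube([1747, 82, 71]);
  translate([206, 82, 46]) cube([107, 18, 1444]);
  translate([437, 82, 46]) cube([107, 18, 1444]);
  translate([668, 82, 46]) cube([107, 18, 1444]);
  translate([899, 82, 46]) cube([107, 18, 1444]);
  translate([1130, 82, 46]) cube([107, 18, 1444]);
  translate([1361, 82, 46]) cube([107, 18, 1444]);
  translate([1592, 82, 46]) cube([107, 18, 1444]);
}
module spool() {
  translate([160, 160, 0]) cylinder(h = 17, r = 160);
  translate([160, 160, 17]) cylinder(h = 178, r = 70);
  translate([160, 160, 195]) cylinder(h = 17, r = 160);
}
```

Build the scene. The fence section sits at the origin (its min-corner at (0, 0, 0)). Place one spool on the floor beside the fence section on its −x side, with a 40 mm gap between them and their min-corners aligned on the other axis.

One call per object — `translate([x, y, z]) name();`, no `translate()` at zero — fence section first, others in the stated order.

fence_section();
translate([-360, 0, 0]) spool();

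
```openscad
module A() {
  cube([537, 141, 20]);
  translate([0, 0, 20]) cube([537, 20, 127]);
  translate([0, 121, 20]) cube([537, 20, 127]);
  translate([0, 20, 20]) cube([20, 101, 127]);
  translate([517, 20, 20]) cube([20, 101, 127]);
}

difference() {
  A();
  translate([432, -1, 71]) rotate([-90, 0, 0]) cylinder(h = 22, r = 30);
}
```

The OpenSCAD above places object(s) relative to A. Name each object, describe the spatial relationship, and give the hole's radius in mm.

A is an open box. The open box has a circular hole through its front wall. The hole's radius is 30 mm.

The subtracted cylinder has r = 30 mm.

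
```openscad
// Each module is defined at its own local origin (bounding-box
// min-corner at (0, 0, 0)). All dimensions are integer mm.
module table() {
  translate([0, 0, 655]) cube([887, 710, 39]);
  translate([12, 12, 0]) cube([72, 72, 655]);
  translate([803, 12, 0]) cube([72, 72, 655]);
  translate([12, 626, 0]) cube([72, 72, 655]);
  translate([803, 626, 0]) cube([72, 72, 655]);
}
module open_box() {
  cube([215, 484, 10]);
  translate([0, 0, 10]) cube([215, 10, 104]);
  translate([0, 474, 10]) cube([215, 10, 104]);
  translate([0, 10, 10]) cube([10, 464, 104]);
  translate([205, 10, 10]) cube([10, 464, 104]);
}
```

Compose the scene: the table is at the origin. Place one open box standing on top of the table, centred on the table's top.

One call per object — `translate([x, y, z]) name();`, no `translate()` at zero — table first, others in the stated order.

table();
translate([336, 113, 694]) open_box();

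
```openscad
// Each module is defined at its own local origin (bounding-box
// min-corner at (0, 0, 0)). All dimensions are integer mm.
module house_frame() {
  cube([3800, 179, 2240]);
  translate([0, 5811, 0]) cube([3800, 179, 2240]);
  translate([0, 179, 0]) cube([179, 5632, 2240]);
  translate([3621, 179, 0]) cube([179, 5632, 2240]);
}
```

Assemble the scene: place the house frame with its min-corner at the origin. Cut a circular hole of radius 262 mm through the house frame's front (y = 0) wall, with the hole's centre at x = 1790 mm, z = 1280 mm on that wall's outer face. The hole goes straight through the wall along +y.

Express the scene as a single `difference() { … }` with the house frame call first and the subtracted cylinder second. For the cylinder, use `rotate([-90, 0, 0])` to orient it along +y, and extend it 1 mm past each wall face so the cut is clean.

difference() {
  house_frame();
  translate([1790, -1, 1280]) rotate([-90, 0, 0]) cylinder(h = 181, r = 262);
}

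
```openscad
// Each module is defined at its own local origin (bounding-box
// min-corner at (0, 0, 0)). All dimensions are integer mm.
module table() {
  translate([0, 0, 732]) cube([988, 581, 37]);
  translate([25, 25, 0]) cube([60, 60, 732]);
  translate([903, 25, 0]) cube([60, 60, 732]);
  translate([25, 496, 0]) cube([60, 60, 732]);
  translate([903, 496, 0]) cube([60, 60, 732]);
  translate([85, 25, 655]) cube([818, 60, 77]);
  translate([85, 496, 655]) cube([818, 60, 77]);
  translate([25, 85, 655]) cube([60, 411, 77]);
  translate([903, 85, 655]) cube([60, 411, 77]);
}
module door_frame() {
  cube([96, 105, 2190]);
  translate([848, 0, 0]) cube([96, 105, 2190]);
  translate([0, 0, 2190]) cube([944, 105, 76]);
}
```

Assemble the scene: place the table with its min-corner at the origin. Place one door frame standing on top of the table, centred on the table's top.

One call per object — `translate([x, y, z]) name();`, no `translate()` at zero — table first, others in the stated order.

table();
translate([22, 238, 769]) door_frame();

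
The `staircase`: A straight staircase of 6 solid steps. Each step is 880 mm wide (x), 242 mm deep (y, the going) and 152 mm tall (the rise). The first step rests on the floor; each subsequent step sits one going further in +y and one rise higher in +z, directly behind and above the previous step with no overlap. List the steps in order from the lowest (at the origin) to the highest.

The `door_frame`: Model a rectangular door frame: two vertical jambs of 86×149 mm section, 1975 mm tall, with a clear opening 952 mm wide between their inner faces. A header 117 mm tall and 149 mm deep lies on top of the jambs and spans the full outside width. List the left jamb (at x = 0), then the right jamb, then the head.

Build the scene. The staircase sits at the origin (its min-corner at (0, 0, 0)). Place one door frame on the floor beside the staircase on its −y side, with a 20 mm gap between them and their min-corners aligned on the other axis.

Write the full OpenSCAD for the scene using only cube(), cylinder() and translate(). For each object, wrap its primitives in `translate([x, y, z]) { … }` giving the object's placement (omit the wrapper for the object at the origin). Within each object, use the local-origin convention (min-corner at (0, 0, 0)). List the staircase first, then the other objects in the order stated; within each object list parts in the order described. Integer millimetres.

cube([880, 242, 152]);
translate([0, 242, 152]) cube([880, 242, 152]);
translate([0, 484, 304]) cube([880, 242, 152]);
translate([0, 726, 456]) cube([880, 242, 152]);
translate([0, 968, 608]) cube([880, 242, 152]);
translate([0, 1210, 760]) cube([880, 242, 152]);
translate([0, -169, 0]) {
  cube([86, 149, 1975]);
  translate([1038, 0, 0]) cube([86, 149, 1975]);
  translate([0, 0, 1975]) cube([1124, 149, 117]);
}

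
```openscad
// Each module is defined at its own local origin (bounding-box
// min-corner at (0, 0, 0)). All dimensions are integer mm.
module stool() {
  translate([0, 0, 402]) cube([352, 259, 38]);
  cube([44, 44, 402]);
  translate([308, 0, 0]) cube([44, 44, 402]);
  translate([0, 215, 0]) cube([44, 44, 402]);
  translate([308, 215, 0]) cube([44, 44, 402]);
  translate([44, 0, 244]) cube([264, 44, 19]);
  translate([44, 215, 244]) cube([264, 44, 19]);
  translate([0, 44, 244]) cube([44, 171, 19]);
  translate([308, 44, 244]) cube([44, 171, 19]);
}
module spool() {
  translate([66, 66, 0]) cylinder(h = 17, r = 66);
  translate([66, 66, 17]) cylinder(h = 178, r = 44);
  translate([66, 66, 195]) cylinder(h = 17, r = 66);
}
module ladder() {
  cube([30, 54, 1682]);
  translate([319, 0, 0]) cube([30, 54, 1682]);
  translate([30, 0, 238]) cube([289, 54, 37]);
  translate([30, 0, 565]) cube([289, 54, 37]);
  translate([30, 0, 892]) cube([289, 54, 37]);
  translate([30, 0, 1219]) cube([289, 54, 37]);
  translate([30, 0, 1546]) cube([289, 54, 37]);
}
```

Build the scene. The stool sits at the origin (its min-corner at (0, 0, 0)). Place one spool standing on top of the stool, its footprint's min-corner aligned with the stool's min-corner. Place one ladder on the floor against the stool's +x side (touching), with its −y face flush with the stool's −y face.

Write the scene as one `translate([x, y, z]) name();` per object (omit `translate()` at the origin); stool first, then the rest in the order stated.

stool();
translate([0, 0, 440]) spool();
translate([352, 0, 0]) ladder();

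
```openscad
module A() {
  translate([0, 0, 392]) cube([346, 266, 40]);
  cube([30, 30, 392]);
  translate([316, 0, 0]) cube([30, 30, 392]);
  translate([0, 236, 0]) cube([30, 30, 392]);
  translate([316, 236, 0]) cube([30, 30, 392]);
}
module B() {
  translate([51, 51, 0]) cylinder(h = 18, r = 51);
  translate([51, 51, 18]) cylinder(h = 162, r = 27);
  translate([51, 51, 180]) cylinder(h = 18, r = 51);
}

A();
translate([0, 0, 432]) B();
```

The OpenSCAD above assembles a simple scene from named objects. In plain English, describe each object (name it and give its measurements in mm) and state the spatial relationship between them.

A is a four-legged stool. The seat is a 346×266×40 mm slab whose top surface is at z = 432 mm; four square legs, each 30×30 mm in cross-section, run from the floor (z = 0) to the underside of the seat, each flush with a corner of the seat.

B is a spool: two coaxial disc flanges of radius 51 mm and thickness 18 mm, joined by a core cylinder of radius 27 mm and height 162 mm. The lower flange rests on z = 0 and the three cylinders share a vertical axis.

The spool is on top of the stool.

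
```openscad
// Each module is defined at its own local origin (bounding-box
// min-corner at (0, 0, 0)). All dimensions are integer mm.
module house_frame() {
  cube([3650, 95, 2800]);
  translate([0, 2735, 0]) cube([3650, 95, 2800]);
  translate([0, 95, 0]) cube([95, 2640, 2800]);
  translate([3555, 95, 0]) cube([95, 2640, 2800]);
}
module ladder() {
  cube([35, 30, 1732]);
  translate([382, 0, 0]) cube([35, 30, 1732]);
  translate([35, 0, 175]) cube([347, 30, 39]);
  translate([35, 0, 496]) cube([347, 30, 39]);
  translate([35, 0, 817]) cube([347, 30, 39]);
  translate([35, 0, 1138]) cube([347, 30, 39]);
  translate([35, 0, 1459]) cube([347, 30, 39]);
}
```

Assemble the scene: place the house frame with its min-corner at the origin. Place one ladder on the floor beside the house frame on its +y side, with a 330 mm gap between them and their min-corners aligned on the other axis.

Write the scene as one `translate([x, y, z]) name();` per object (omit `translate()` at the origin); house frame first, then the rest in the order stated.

house_frame();
translate([0, 3160, 0]) ladder();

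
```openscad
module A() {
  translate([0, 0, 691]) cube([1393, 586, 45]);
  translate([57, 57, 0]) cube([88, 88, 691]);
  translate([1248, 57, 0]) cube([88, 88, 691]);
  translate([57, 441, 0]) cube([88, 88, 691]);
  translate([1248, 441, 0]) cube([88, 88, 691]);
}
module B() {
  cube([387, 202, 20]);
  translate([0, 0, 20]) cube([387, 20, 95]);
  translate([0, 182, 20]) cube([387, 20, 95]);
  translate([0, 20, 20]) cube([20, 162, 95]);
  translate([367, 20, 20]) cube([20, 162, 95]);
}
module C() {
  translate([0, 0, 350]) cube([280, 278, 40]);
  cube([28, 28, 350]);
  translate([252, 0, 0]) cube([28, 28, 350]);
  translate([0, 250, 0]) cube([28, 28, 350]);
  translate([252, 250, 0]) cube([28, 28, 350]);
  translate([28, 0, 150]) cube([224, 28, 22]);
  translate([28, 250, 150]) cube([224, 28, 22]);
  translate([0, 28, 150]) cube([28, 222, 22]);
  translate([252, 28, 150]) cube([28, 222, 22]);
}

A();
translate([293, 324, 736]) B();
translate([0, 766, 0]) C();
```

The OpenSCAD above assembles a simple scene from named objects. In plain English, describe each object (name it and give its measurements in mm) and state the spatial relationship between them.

A is a rectangular dining table. The top is 1393×586×45 mm with its upper surface at z = 736 mm. It stands on four 88×88 mm square legs, each inset 57 mm from the nearest pair of top edges, running from the floor to the underside of the top.

B is an open-topped rectangular box: outside dimensions 387×202×115 mm, with a uniform wall and base thickness of 20 mm. The base is a full 387×202 slab on the floor; four walls sit on top of the base. The front and back walls (the −y and +y sides) span the full width; the two side walls fit between them.

C is a four-legged stool. The seat is 280×278 mm, 40 mm thick, top at z = 390 mm. It stands on four square legs, each 28×28 mm in cross-section, from z = 0 to the seat underside, each flush with a corner of the seat. Four stretchers, 28 mm wide and 22 mm tall, connect adjacent legs with their undersides at z = 150 mm, each running between the inner faces of the legs it joins and aligned with the legs' outer faces on the other axis.

The open box is on top of the table. The stool is on the floor beside the table on its +y side.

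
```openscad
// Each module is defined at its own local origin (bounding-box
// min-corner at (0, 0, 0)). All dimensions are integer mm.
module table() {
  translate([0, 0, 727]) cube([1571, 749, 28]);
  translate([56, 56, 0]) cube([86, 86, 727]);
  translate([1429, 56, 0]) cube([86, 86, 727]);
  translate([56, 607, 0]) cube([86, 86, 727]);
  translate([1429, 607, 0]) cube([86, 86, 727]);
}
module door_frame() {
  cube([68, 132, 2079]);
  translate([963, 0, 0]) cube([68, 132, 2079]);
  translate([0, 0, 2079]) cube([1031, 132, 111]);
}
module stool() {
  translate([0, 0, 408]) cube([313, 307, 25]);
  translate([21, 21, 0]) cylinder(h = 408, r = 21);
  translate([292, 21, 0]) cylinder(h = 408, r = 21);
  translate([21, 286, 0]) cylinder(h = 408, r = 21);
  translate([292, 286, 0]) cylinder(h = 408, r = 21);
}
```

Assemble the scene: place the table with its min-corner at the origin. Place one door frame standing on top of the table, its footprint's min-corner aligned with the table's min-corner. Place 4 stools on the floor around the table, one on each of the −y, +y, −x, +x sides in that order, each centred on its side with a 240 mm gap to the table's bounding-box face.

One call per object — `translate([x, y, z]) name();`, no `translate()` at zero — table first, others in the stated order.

table();
translate([0, 0, 755]) door_frame();
translate([629, -547, 0]) stool();
translate([629, 989, 0]) stool();
translate([-553, 221, 0]) stool();
translate([1811, 221, 0]) stool();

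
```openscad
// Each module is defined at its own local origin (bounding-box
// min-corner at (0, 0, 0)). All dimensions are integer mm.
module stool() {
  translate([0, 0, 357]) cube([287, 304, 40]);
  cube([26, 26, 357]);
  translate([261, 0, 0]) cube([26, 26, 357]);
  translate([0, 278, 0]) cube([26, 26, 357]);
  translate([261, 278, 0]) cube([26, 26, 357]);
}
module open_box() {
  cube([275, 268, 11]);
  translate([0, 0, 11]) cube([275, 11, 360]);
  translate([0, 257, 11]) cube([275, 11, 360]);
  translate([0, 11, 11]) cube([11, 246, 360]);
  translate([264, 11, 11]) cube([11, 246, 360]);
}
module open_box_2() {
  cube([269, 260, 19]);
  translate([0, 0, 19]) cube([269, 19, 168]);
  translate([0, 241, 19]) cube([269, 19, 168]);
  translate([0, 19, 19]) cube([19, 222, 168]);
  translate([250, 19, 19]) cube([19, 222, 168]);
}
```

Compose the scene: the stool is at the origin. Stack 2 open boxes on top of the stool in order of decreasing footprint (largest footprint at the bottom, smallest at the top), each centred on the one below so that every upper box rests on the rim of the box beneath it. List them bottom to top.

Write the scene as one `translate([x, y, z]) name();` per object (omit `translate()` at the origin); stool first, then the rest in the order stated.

stool();
translate([6, 18, 397]) open_box();
translate([9, 22, 768]) open_box_2();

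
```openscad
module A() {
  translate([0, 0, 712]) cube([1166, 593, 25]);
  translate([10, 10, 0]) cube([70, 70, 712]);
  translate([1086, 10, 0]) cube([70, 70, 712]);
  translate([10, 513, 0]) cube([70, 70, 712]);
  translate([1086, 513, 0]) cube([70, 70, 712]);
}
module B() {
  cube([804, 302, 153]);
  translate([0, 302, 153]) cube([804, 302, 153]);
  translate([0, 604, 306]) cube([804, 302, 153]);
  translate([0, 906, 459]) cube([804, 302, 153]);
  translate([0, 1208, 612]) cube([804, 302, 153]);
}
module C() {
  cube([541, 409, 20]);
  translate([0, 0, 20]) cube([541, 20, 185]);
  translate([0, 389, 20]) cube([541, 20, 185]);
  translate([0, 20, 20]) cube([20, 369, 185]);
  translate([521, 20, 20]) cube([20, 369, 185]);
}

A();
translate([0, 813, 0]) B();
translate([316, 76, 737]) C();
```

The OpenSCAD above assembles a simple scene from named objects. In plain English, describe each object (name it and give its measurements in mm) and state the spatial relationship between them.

A is a table with a 1166×593 mm rectangular top, 25 mm thick, top surface at z = 737 mm, supported by four 70×70 mm square legs, each inset 10 mm from the nearest pair of top edges, running from the floor.

B is a run of 5 identical solid stair steps. Each tread is 804×302 mm and each step block is 153 mm high. Step 1 rests on the floor; step k is offset from step 1 by (k−1)×302 mm in y and (k−1)×153 mm in z.

C is an open storage box with external size 541×409×205 mm and wall thickness 20 mm (the base is also 20 mm thick). The base covers the whole footprint; the four walls stand on the base, with the y-facing walls full-width and the x-facing walls fitting between their inner faces.

The staircase is on the floor beside the table on its +y side. The open box is on top of the table.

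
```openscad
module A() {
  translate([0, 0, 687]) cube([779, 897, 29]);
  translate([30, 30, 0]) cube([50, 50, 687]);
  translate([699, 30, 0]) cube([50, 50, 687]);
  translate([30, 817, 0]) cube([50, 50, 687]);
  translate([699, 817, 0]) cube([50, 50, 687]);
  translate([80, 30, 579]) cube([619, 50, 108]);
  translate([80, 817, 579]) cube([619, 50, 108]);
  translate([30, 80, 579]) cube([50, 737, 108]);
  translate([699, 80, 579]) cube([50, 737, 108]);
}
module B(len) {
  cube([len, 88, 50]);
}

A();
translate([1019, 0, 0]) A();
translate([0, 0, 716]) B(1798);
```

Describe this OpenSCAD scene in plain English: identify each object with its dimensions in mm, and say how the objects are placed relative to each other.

A is a table: top 779 mm (x) × 897 mm (y), 29 mm thick, upper face at z = 716 mm, on four 50×50 mm square legs, each inset 30 mm from the nearest pair of top edges, running from z = 0 to the bottom of the top. Four apron rails, 50 mm thick and 108 mm tall, run between adjacent legs with their top edges flush with the underside of the top and their outer faces flush with the legs' outer faces.

B is a rectangular beam 1798 mm long (x), 88 mm deep (y), 50 mm thick (z).

The beam spans the tops of two tables placed 240 mm apart, resting at z = 716 mm.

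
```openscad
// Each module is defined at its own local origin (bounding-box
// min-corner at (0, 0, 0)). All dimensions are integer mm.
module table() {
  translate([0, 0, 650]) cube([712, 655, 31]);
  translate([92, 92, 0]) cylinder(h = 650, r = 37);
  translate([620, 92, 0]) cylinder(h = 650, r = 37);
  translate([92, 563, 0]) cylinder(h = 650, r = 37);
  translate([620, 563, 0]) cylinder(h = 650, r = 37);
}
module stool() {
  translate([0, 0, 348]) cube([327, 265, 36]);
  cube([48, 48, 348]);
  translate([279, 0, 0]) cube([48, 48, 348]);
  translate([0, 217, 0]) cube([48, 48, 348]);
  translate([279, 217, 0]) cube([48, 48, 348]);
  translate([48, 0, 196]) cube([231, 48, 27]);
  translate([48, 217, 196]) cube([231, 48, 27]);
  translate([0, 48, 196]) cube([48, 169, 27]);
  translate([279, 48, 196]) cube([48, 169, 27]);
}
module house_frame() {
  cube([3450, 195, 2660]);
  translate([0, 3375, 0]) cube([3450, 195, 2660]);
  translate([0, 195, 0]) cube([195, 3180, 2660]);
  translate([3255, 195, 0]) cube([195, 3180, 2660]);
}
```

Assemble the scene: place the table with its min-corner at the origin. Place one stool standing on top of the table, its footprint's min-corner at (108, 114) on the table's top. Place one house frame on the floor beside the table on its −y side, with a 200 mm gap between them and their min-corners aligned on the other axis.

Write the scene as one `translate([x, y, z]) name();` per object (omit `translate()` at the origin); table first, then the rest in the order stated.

table();
translate([108, 114, 681]) stool();
translate([0, -3770, 0]) house_frame();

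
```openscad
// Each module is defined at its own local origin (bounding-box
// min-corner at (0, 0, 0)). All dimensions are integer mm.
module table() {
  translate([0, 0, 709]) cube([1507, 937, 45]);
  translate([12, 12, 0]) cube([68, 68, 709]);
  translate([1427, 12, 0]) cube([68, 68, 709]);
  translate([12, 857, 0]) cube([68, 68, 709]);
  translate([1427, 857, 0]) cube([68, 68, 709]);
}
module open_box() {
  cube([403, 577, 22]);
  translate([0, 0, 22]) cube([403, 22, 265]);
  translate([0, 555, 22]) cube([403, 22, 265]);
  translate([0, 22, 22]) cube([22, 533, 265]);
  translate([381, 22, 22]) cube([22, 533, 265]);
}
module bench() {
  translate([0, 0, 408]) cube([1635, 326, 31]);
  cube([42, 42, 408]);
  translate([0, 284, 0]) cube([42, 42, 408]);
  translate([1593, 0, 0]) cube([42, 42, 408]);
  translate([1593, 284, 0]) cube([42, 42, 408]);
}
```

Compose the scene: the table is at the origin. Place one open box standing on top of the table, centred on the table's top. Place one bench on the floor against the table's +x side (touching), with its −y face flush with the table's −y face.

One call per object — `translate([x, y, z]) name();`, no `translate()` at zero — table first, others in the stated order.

table();
translate([552, 180, 754]) open_box();
translate([1507, 0, 0]) bench();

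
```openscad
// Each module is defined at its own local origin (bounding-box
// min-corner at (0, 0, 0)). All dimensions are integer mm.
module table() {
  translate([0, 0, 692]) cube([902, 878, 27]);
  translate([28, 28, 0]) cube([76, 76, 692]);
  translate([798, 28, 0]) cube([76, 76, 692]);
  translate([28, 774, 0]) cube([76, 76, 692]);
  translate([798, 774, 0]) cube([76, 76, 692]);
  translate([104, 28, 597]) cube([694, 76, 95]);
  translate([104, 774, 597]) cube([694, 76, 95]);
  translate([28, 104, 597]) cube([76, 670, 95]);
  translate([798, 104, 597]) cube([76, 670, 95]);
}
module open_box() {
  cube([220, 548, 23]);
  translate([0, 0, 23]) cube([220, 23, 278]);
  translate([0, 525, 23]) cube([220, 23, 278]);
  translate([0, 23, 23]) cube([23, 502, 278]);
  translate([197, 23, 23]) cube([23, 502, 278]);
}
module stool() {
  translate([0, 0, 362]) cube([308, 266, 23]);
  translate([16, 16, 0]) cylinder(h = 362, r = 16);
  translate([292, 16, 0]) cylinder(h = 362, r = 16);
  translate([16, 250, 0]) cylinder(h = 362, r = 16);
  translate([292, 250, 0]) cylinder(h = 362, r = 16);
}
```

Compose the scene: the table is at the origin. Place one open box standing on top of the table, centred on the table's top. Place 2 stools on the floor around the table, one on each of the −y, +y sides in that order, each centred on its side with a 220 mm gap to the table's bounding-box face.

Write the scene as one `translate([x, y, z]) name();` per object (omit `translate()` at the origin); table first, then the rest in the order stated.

table();
translate([341, 165, 719]) open_box();
translate([297, -486, 0]) stool();
translate([297, 1098, 0]) stool();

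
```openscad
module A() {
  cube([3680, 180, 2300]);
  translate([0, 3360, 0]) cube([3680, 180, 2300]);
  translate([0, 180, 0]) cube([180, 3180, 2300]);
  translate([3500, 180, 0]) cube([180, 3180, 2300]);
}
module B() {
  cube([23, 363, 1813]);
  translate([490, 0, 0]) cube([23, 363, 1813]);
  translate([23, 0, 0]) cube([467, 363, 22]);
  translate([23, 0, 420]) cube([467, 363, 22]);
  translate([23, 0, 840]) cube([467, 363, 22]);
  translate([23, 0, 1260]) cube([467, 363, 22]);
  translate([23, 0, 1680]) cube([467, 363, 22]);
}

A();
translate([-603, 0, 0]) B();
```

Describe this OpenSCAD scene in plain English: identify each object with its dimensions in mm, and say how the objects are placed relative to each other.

A is a box-shaped house frame (walls only): outside footprint 3680×3540 mm, wall height 2300 mm, wall thickness 180 mm. The two y-facing walls run the full x-width; the two x-facing walls fit between the inner faces of the y-facing walls.

B is an open bookshelf. Two side panels, each 23 mm thick, 363 mm deep and 1813 mm tall, stand 513 mm apart (outside-to-outside). Between them sit 5 shelves, each 22 mm thick and 363 mm deep, spanning the full gap between the sides. The bottom shelf rests on the floor (its underside at z = 0) and the clear gap between one shelf's top and the next shelf's underside is 398 mm.

The bookshelf is on the floor beside the house frame on its −x side.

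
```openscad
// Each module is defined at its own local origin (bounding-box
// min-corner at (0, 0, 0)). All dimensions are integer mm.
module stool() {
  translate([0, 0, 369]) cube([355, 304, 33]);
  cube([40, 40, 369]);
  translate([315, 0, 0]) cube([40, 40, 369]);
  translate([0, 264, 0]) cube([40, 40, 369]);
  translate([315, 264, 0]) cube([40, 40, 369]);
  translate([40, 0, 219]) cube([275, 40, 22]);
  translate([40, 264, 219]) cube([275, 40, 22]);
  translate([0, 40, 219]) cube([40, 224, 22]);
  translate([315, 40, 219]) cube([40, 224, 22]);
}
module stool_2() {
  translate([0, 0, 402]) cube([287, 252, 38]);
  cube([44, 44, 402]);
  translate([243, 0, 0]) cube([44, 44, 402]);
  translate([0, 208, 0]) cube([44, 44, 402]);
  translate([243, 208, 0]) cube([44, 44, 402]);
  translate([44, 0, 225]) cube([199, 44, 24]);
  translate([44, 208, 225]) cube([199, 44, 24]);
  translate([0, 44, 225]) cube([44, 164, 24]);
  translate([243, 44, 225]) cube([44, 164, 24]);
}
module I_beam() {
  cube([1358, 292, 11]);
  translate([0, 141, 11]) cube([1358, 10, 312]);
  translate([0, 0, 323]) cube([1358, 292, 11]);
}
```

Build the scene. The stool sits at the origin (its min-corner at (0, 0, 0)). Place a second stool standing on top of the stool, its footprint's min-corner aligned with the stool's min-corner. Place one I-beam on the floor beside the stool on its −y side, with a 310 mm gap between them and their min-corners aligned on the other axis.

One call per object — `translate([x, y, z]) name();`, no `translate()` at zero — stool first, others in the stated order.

stool();
translate([0, 0, 402]) stool_2();
translate([0, -602, 0]) I_beam();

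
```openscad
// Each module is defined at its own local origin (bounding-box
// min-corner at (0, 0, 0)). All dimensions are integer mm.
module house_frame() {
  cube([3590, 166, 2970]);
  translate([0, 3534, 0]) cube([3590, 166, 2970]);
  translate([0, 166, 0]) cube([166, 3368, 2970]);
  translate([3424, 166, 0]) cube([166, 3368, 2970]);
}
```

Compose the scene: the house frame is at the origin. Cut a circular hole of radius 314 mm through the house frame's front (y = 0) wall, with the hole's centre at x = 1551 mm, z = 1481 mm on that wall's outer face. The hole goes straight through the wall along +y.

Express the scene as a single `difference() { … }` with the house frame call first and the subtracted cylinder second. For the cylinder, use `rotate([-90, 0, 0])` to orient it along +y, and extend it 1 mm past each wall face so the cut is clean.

difference() {
  house_frame();
  translate([1551, -1, 1481]) rotate([-90, 0, 0]) cylinder(h = 168, r = 314);
}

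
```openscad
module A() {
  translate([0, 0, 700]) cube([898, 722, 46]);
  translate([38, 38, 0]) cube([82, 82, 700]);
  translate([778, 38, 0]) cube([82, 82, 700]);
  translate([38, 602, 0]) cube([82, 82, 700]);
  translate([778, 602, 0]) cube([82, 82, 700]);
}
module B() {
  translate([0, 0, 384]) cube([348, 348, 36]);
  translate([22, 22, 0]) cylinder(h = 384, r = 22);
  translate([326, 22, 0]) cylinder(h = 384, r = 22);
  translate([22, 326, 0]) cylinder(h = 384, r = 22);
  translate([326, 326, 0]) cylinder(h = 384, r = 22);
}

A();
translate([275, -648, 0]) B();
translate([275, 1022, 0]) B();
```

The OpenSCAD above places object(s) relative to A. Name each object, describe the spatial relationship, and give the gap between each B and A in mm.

A is a table. B is a stool. Two stools sit around the table at the −y, +y sides. The gap between each stool and the table is 300 mm.

Each stool's nearest face is 300 mm from the table's bounding box.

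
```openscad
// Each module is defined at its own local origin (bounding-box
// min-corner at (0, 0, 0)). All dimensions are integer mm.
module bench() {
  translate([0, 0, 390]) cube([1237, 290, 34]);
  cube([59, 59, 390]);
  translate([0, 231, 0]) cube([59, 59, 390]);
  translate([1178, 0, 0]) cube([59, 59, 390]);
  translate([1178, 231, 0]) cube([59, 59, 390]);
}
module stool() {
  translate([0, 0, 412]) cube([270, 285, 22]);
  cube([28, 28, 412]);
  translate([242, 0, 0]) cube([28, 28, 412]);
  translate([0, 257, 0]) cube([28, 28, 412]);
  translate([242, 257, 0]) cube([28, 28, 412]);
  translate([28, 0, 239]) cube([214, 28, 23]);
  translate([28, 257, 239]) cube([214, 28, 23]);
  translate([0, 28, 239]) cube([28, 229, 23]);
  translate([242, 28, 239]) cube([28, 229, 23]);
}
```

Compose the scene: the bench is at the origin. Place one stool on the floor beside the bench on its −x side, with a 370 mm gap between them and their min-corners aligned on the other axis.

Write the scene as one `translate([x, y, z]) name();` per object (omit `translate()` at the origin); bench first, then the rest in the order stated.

bench();
translate([-640, 0, 0]) stool();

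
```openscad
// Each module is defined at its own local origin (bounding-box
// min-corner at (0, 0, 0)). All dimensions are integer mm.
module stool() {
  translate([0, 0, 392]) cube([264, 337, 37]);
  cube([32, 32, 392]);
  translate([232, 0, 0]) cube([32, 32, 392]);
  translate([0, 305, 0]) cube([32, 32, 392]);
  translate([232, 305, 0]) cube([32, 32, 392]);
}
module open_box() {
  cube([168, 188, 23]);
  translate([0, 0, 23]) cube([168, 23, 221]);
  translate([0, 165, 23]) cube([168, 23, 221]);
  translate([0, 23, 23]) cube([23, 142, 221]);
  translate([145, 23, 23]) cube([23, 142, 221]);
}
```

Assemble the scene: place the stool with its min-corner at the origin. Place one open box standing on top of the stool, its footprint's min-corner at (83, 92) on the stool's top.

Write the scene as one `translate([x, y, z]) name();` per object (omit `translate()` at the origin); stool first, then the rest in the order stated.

stool();
translate([83, 92, 429]) open_box();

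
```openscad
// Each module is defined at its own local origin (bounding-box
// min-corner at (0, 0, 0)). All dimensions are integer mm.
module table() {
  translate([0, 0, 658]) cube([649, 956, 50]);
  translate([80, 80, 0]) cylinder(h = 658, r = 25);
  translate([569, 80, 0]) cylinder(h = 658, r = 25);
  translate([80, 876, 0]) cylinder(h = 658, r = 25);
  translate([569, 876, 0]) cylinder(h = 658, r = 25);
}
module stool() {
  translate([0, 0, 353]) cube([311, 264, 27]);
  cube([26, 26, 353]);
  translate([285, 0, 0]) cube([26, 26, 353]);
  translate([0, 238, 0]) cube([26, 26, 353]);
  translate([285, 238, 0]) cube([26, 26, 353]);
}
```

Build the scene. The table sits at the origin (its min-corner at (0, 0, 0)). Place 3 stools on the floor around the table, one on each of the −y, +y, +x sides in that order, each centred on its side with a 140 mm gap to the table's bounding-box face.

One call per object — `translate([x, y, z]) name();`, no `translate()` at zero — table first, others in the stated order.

table();
translate([169, -404, 0]) stool();
translate([169, 1096, 0]) stool();
translate([789, 346, 0]) stool();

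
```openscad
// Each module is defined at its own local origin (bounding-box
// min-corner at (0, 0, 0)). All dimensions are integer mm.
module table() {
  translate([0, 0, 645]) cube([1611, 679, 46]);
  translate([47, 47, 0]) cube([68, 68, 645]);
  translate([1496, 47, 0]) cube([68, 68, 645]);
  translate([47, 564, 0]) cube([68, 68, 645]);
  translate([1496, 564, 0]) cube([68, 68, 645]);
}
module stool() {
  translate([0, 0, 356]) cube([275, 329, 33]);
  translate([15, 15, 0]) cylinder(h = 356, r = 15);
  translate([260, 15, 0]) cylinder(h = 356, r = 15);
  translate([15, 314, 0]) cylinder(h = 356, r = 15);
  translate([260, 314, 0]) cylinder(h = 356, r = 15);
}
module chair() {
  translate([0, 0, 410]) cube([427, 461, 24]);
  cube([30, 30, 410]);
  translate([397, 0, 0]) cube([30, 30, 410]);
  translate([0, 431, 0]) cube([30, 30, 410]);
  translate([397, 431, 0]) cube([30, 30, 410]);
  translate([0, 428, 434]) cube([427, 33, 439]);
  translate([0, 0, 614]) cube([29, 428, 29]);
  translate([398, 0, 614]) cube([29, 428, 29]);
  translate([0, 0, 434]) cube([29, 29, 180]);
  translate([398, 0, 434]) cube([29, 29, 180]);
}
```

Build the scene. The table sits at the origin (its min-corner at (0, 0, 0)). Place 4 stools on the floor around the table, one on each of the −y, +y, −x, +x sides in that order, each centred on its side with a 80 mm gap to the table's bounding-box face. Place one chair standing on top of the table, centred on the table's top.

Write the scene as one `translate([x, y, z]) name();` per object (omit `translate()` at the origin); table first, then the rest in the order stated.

table();
translate([668, -409, 0]) stool();
translate([668, 759, 0]) stool();
translate([-355, 175, 0]) stool();
translate([1691, 175, 0]) stool();
translate([592, 109, 691]) chair();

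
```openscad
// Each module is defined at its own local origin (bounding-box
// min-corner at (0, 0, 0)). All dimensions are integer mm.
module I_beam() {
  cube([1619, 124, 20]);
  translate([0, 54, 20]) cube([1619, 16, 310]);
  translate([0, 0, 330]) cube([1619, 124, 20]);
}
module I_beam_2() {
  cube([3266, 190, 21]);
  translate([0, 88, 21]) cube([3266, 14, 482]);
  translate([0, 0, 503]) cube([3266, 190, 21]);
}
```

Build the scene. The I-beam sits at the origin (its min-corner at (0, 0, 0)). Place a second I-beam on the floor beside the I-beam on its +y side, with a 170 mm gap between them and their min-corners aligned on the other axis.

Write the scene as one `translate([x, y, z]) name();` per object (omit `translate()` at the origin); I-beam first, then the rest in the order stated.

I_beam();
translate([0, 294, 0]) I_beam_2();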